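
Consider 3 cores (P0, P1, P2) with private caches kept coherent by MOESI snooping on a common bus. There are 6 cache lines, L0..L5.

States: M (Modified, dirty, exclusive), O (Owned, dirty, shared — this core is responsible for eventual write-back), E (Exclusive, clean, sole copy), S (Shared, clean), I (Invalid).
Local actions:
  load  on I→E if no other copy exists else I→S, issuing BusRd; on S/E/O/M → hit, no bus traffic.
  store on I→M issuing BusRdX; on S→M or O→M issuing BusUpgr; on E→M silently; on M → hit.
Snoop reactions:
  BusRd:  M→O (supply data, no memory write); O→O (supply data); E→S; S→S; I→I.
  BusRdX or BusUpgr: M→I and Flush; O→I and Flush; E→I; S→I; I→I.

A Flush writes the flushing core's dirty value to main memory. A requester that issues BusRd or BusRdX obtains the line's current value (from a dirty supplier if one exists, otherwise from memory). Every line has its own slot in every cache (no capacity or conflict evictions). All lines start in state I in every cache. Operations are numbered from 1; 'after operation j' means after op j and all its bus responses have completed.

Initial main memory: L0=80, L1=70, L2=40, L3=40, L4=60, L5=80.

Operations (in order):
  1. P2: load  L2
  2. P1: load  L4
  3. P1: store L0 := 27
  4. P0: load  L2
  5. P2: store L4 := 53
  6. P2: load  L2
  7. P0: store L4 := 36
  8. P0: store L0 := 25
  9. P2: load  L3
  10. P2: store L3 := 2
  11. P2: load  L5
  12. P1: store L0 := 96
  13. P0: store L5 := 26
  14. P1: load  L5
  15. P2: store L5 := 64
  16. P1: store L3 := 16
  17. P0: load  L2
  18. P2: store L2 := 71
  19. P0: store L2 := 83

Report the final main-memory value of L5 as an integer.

step 1: P2: load  L2  ⟶  IIE  (L2)  txn=BusRd  M[L2]=40
step 2: P1: load  L4  ⟶  IEI  (L4)  txn=BusRd  M[L4]=60
step 3: P1: store L0 := 27  ⟶  IMI  (L0)  txn=BusRdX  M[L0]=80
step 4: P0: load  L2  ⟶  SIS  (L2)  txn=BusRd  M[L2]=40
step 5: P2: store L4 := 53  ⟶  IIM  (L4)  txn=BusRdX  M[L4]=60
step 6: P2: load  L2  ⟶  SIS  (L2)  txn=∅  M[L2]=40
step 7: P0: store L4 := 36  ⟶  MII  (L4)  txn=BusRdX+Flush  M[L4]=53
step 8: P0: store L0 := 25  ⟶  MII  (L0)  txn=BusRdX+Flush  M[L0]=27
step 9: P2: load  L3  ⟶  IIE  (L3)  txn=BusRd  M[L3]=40
step 10: P2: store L3 := 2  ⟶  IIM  (L3)  txn=∅  M[L3]=40
step 11: P2: load  L5  ⟶  IIE  (L5)  txn=BusRd  M[L5]=80
step 12: P1: store L0 := 96  ⟶  IMI  (L0)  txn=BusRdX+Flush  M[L0]=25
step 13: P0: store L5 := 26  ⟶  MII  (L5)  txn=BusRdX  M[L5]=80
step 14: P1: load  L5  ⟶  OSI  (L5)  txn=BusRd  M[L5]=80
step 15: P2: store L5 := 64  ⟶  IIM  (L5)  txn=BusRdX+Flush  M[L5]=26
step 16: P1: store L3 := 16  ⟶  IMI  (L3)  txn=BusRdX+Flush  M[L3]=2
step 17: P0: load  L2  ⟶  SIS  (L2)  txn=∅  M[L2]=40
step 18: P2: store L2 := 71  ⟶  IIM  (L2)  txn=BusUpgr  M[L2]=40
step 19: P0: store L2 := 83  ⟶  MII  (L2)  txn=BusRdX+Flush  M[L2]=71

memory[L5] = 26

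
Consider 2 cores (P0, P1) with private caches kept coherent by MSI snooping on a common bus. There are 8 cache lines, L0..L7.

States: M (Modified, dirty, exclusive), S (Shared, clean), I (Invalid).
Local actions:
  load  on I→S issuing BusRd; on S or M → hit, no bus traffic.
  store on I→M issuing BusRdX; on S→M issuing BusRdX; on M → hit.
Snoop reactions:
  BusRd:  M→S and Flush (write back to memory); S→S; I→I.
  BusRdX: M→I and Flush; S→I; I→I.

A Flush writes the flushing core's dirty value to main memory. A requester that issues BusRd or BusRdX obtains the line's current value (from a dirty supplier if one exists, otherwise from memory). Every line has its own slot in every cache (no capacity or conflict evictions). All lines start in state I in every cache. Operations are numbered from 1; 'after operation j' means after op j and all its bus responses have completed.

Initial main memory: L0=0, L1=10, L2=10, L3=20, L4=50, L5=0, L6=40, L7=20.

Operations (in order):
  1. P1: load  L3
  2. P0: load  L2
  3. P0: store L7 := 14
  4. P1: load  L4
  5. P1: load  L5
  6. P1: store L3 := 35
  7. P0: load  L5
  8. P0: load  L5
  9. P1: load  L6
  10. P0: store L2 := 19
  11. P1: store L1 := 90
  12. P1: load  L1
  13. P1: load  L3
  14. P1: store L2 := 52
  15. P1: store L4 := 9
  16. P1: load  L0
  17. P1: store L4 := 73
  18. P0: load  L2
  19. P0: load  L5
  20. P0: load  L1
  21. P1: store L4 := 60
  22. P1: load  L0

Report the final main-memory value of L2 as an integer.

1. P1: load  L3  bus=[BusRd]  L3: P0=I P1=S  mem[L3]=20
2. P0: load  L2  bus=[BusRd]  L2: P0=S P1=I  mem[L2]=10
3. P0: store L7 := 14  bus=[BusRdX]  L7: P0=M P1=I  mem[L7]=20
4. P1: load  L4  bus=[BusRd]  L4: P0=I P1=S  mem[L4]=50
5. P1: load  L5  bus=[BusRd]  L5: P0=I P1=S  mem[L5]=0
6. P1: store L3 := 35  bus=[BusRdX]  L3: P0=I P1=M  mem[L3]=20
7. P0: load  L5  bus=[BusRd]  L5: P0=S P1=S  mem[L5]=0
8. P0: load  L5  bus=[-]  L5: P0=S P1=S  mem[L5]=0
9. P1: load  L6  bus=[BusRd]  L6: P0=I P1=S  mem[L6]=40
10. P0: store L2 := 19  bus=[BusRdX]  L2: P0=M P1=I  mem[L2]=10
11. P1: store L1 := 90  bus=[BusRdX]  L1: P0=I P1=M  mem[L1]=10
12. P1: load  L1  bus=[-]  L1: P0=I P1=M  mem[L1]=10
13. P1: load  L3  bus=[-]  L3: P0=I P1=M  mem[L3]=20
14. P1: store L2 := 52  bus=[BusRdX,Flush]  L2: P0=I P1=M  mem[L2]=19
15. P1: store L4 := 9  bus=[BusRdX]  L4: P0=I P1=M  mem[L4]=50
16. P1: load  L0  bus=[BusRd]  L0: P0=I P1=S  mem[L0]=0
17. P1: store L4 := 73  bus=[-]  L4: P0=I P1=M  mem[L4]=50
18. P0: load  L2  bus=[BusRd,Flush]  L2: P0=S P1=S  mem[L2]=52
19. P0: load  L5  bus=[-]  L5: P0=S P1=S  mem[L5]=0
20. P0: load  L1  bus=[BusRd,Flush]  L1: P0=S P1=S  mem[L1]=90
21. P1: store L4 := 60  bus=[-]  L4: P0=I P1=M  mem[L4]=50
22. P1: load  L0  bus=[-]  L0: P0=I P1=S  mem[L0]=0

memory[L2] = 52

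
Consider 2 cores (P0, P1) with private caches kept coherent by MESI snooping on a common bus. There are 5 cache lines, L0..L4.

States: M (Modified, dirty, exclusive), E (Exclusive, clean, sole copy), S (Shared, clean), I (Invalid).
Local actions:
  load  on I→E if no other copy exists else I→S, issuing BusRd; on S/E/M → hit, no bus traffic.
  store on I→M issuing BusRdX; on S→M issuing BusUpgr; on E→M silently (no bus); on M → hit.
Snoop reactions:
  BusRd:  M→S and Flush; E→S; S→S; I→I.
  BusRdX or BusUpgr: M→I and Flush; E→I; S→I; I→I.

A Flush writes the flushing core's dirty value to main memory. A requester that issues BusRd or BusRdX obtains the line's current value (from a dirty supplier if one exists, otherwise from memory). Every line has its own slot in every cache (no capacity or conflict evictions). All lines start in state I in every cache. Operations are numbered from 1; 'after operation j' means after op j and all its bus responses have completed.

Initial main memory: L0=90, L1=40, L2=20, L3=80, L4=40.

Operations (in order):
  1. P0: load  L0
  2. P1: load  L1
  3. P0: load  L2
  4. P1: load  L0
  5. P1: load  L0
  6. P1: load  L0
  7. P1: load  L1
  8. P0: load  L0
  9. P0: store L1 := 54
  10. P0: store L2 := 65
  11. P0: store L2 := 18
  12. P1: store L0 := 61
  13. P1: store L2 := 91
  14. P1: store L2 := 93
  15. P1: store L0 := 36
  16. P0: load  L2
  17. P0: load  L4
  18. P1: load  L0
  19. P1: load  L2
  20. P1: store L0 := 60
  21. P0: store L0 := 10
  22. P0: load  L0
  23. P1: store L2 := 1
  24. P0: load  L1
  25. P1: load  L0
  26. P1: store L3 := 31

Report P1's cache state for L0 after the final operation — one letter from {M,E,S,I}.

state = S

1. P0: load  L0  bus=[BusRd]  L0: P0=E P1=I  mem[L0]=90
2. P1: load  L1  bus=[BusRd]  L1: P0=I P1=E  mem[L1]=40
3. P0: load  L2  bus=[BusRd]  L2: P0=E P1=I  mem[L2]=20
4. P1: load  L0  bus=[BusRd]  L0: P0=S P1=S  mem[L0]=90
5. P1: load  L0  bus=[-]  L0: P0=S P1=S  mem[L0]=90
6. P1: load  L0  bus=[-]  L0: P0=S P1=S  mem[L0]=90
7. P1: load  L1  bus=[-]  L1: P0=I P1=E  mem[L1]=40
8. P0: load  L0  bus=[-]  L0: P0=S P1=S  mem[L0]=90
9. P0: store L1 := 54  bus=[BusRdX]  L1: P0=M P1=I  mem[L1]=40
10. P0: store L2 := 65  bus=[-]  L2: P0=M P1=I  mem[L2]=20
11. P0: store L2 := 18  bus=[-]  L2: P0=M P1=I  mem[L2]=20
12. P1: store L0 := 61  bus=[BusUpgr]  L0: P0=I P1=M  mem[L0]=90
13. P1: store L2 := 91  bus=[BusRdX,Flush]  L2: P0=I P1=M  mem[L2]=18
14. P1: store L2 := 93  bus=[-]  L2: P0=I P1=M  mem[L2]=18
15. P1: store L0 := 36  bus=[-]  L0: P0=I P1=M  mem[L0]=90
16. P0: load  L2  bus=[BusRd,Flush]  L2: P0=S P1=S  mem[L2]=93
17. P0: load  L4  bus=[BusRd]  L4: P0=E P1=I  mem[L4]=40
18. P1: load  L0  bus=[-]  L0: P0=I P1=M  mem[L0]=90
19. P1: load  L2  bus=[-]  L2: P0=S P1=S  mem[L2]=93
20. P1: store L0 := 60  bus=[-]  L0: P0=I P1=M  mem[L0]=90
21. P0: store L0 := 10  bus=[BusRdX,Flush]  L0: P0=M P1=I  mem[L0]=60
22. P0: load  L0  bus=[-]  L0: P0=M P1=I  mem[L0]=60
23. P1: store L2 := 1  bus=[BusUpgr]  L2: P0=I P1=M  mem[L2]=93
24. P0: load  L1  bus=[-]  L1: P0=M P1=I  mem[L1]=40
25. P1: load  L0  bus=[BusRd,Flush]  L0: P0=S P1=S  mem[L0]=10
26. P1: store L3 := 31  bus=[BusRdX]  L3: P0=I P1=M  mem[L3]=80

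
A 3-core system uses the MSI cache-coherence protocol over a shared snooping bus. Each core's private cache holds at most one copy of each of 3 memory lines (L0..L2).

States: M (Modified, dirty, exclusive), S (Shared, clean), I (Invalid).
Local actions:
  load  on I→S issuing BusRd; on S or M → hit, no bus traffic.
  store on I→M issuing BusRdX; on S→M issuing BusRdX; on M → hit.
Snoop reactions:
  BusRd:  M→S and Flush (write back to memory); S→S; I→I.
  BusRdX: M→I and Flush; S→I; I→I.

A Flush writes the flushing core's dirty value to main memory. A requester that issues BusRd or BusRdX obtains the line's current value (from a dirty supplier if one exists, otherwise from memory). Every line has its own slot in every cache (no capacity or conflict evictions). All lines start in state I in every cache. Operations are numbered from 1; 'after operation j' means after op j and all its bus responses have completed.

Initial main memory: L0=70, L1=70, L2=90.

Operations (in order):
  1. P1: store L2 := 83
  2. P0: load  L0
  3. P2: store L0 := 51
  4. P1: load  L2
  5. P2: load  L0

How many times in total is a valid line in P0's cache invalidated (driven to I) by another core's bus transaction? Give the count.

[1] P1: store L2 := 83 | P0:I, P1:M(83), P2:I | bus: BusRdX
[2] P0: load  L0 | P0:S(70), P1:I, P2:I | bus: BusRd
[3] P2: store L0 := 51 | P0:I, P1:I, P2:M(51) | bus: BusRdX
[4] P1: load  L2 | P0:I, P1:M(83), P2:I | bus: none
[5] P2: load  L0 | P0:I, P1:I, P2:M(51) | bus: none

invalidations = 1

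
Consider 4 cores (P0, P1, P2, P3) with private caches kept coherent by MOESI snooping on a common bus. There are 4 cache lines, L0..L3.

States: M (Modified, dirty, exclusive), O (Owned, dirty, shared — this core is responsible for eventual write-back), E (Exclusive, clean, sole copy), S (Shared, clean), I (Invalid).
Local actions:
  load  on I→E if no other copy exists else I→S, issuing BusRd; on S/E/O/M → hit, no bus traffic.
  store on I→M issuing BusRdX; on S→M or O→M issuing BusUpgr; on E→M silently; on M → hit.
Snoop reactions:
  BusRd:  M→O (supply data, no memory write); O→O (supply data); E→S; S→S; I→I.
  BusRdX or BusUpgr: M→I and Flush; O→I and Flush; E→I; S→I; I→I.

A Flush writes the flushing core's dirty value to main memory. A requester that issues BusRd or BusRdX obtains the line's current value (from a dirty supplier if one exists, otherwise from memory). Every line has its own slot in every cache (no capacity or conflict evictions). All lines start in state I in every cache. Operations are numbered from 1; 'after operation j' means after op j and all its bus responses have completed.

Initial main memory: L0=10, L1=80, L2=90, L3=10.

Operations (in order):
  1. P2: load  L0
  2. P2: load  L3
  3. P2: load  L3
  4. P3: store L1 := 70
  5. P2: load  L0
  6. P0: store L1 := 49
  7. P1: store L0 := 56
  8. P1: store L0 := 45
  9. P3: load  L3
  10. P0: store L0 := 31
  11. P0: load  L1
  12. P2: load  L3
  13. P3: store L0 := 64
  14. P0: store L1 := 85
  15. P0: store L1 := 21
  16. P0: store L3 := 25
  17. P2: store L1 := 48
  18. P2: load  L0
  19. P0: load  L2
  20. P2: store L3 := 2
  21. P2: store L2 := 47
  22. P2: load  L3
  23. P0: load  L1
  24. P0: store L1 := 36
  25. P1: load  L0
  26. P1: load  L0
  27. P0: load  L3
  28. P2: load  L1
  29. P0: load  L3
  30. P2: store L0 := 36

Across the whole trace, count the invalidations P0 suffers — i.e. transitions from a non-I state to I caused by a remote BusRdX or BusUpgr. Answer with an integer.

  op1 P2: load  L0 → I/I/E/I on L0; bus BusRd; mem=10
  op2 P2: load  L3 → I/I/E/I on L3; bus BusRd; mem=10
  op3 P2: load  L3 → I/I/E/I on L3; bus (none); mem=10
  op4 P3: store L1 := 70 → I/I/I/M on L1; bus BusRdX; mem=80
  op5 P2: load  L0 → I/I/E/I on L0; bus (none); mem=10
  op6 P0: store L1 := 49 → M/I/I/I on L1; bus BusRdX Flush; mem=70
  op7 P1: store L0 := 56 → I/M/I/I on L0; bus BusRdX; mem=10
  op8 P1: store L0 := 45 → I/M/I/I on L0; bus (none); mem=10
  op9 P3: load  L3 → I/I/S/S on L3; bus BusRd; mem=10
  op10 P0: store L0 := 31 → M/I/I/I on L0; bus BusRdX Flush; mem=45
  op11 P0: load  L1 → M/I/I/I on L1; bus (none); mem=70
  op12 P2: load  L3 → I/I/S/S on L3; bus (none); mem=10
  op13 P3: store L0 := 64 → I/I/I/M on L0; bus BusRdX Flush; mem=31
  op14 P0: store L1 := 85 → M/I/I/I on L1; bus (none); mem=70
  op15 P0: store L1 := 21 → M/I/I/I on L1; bus (none); mem=70
  op16 P0: store L3 := 25 → M/I/I/I on L3; bus BusRdX; mem=10
  op17 P2: store L1 := 48 → I/I/M/I on L1; bus BusRdX Flush; mem=21
  op18 P2: load  L0 → I/I/S/O on L0; bus BusRd; mem=31
  op19 P0: load  L2 → E/I/I/I on L2; bus BusRd; mem=90
  op20 P2: store L3 := 2 → I/I/M/I on L3; bus BusRdX Flush; mem=25
  op21 P2: store L2 := 47 → I/I/M/I on L2; bus BusRdX; mem=90
  op22 P2: load  L3 → I/I/M/I on L3; bus (none); mem=25
  op23 P0: load  L1 → S/I/O/I on L1; bus BusRd; mem=21
  op24 P0: store L1 := 36 → M/I/I/I on L1; bus BusUpgr Flush; mem=48
  op25 P1: load  L0 → I/S/S/O on L0; bus BusRd; mem=31
  op26 P1: load  L0 → I/S/S/O on L0; bus (none); mem=31
  op27 P0: load  L3 → S/I/O/I on L3; bus BusRd; mem=25
  op28 P2: load  L1 → O/I/S/I on L1; bus BusRd; mem=48
  op29 P0: load  L3 → S/I/O/I on L3; bus (none); mem=25
  op30 P2: store L0 := 36 → I/I/M/I on L0; bus BusUpgr Flush; mem=64

invalidations = 4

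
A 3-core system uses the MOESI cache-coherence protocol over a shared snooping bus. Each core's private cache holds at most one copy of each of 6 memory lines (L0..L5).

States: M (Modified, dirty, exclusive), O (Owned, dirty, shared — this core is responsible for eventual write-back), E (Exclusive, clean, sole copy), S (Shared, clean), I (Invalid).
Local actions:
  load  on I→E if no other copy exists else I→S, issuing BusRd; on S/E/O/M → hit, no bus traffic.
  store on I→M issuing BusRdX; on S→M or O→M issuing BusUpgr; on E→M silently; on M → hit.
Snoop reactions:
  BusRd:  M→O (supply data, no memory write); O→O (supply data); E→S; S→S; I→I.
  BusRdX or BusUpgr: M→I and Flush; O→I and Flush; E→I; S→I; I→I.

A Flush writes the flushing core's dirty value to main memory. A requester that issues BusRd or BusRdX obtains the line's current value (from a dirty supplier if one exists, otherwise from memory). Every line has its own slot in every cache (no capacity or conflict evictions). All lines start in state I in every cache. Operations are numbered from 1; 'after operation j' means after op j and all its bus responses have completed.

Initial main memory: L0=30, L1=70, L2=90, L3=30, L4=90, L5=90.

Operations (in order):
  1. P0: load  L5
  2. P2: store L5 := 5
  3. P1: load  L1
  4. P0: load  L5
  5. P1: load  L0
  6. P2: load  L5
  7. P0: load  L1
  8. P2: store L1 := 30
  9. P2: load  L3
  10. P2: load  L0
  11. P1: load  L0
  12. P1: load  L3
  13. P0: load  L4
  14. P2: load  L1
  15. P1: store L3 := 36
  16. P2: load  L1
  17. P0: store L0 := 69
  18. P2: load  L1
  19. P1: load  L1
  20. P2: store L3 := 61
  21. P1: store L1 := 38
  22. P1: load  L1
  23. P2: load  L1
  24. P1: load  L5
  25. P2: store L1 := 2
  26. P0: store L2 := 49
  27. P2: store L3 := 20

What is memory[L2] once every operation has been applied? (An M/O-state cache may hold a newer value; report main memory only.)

1. P0: load  L5  bus=[BusRd]  L5: P0=E P1=I P2=I  mem[L5]=90
2. P2: store L5 := 5  bus=[BusRdX]  L5: P0=I P1=I P2=M  mem[L5]=90
3. P1: load  L1  bus=[BusRd]  L1: P0=I P1=E P2=I  mem[L1]=70
4. P0: load  L5  bus=[BusRd]  L5: P0=S P1=I P2=O  mem[L5]=90
5. P1: load  L0  bus=[BusRd]  L0: P0=I P1=E P2=I  mem[L0]=30
6. P2: load  L5  bus=[-]  L5: P0=S P1=I P2=O  mem[L5]=90
7. P0: load  L1  bus=[BusRd]  L1: P0=S P1=S P2=I  mem[L1]=70
8. P2: store L1 := 30  bus=[BusRdX]  L1: P0=I P1=I P2=M  mem[L1]=70
9. P2: load  L3  bus=[BusRd]  L3: P0=I P1=I P2=E  mem[L3]=30
10. P2: load  L0  bus=[BusRd]  L0: P0=I P1=S P2=S  mem[L0]=30
11. P1: load  L0  bus=[-]  L0: P0=I P1=S P2=S  mem[L0]=30
12. P1: load  L3  bus=[BusRd]  L3: P0=I P1=S P2=S  mem[L3]=30
13. P0: load  L4  bus=[BusRd]  L4: P0=E P1=I P2=I  mem[L4]=90
14. P2: load  L1  bus=[-]  L1: P0=I P1=I P2=M  mem[L1]=70
15. P1: store L3 := 36  bus=[BusUpgr]  L3: P0=I P1=M P2=I  mem[L3]=30
16. P2: load  L1  bus=[-]  L1: P0=I P1=I P2=M  mem[L1]=70
17. P0: store L0 := 69  bus=[BusRdX]  L0: P0=M P1=I P2=I  mem[L0]=30
18. P2: load  L1  bus=[-]  L1: P0=I P1=I P2=M  mem[L1]=70
19. P1: load  L1  bus=[BusRd]  L1: P0=I P1=S P2=O  mem[L1]=70
20. P2: store L3 := 61  bus=[BusRdX,Flush]  L3: P0=I P1=I P2=M  mem[L3]=36
21. P1: store L1 := 38  bus=[BusUpgr,Flush]  L1: P0=I P1=M P2=I  mem[L1]=30
22. P1: load  L1  bus=[-]  L1: P0=I P1=M P2=I  mem[L1]=30
23. P2: load  L1  bus=[BusRd]  L1: P0=I P1=O P2=S  mem[L1]=30
24. P1: load  L5  bus=[BusRd]  L5: P0=S P1=S P2=O  mem[L5]=90
25. P2: store L1 := 2  bus=[BusUpgr,Flush]  L1: P0=I P1=I P2=M  mem[L1]=38
26. P0: store L2 := 49  bus=[BusRdX]  L2: P0=M P1=I P2=I  mem[L2]=90
27. P2: store L3 := 20  bus=[-]  L3: P0=I P1=I P2=M  mem[L3]=36

memory[L2] = 90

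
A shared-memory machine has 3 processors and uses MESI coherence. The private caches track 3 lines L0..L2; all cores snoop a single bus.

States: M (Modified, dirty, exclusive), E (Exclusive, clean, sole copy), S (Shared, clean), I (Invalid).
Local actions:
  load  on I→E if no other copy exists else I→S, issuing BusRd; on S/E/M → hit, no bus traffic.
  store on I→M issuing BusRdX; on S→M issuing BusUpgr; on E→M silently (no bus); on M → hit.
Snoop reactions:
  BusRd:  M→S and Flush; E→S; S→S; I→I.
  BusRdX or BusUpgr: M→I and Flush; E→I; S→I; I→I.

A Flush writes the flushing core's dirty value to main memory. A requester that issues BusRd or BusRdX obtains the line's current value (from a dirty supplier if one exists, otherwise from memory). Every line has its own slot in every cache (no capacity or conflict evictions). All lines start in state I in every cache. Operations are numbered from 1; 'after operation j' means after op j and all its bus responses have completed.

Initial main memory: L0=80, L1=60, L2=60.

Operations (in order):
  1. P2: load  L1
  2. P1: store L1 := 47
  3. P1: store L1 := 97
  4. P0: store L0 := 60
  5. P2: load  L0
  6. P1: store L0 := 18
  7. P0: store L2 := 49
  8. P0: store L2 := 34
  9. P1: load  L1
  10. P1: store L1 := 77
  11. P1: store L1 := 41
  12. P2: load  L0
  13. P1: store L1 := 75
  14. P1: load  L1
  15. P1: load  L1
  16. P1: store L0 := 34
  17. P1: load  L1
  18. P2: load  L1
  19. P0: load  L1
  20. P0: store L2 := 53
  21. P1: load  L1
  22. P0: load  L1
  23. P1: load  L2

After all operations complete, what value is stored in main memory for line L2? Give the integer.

memory[L2] = 53

step 1: P2: load  L1  ⟶  IIE  (L1)  txn=BusRd  M[L1]=60
step 2: P1: store L1 := 47  ⟶  IMI  (L1)  txn=BusRdX  M[L1]=60
step 3: P1: store L1 := 97  ⟶  IMI  (L1)  txn=∅  M[L1]=60
step 4: P0: store L0 := 60  ⟶  MII  (L0)  txn=BusRdX  M[L0]=80
step 5: P2: load  L0  ⟶  SIS  (L0)  txn=BusRd+Flush  M[L0]=60
step 6: P1: store L0 := 18  ⟶  IMI  (L0)  txn=BusRdX  M[L0]=60
step 7: P0: store L2 := 49  ⟶  MII  (L2)  txn=BusRdX  M[L2]=60
step 8: P0: store L2 := 34  ⟶  MII  (L2)  txn=∅  M[L2]=60
step 9: P1: load  L1  ⟶  IMI  (L1)  txn=∅  M[L1]=60
step 10: P1: store L1 := 77  ⟶  IMI  (L1)  txn=∅  M[L1]=60
step 11: P1: store L1 := 41  ⟶  IMI  (L1)  txn=∅  M[L1]=60
step 12: P2: load  L0  ⟶  ISS  (L0)  txn=BusRd+Flush  M[L0]=18
step 13: P1: store L1 := 75  ⟶  IMI  (L1)  txn=∅  M[L1]=60
step 14: P1: load  L1  ⟶  IMI  (L1)  txn=∅  M[L1]=60
step 15: P1: load  L1  ⟶  IMI  (L1)  txn=∅  M[L1]=60
step 16: P1: store L0 := 34  ⟶  IMI  (L0)  txn=BusUpgr  M[L0]=18
step 17: P1: load  L1  ⟶  IMI  (L1)  txn=∅  M[L1]=60
step 18: P2: load  L1  ⟶  ISS  (L1)  txn=BusRd+Flush  M[L1]=75
step 19: P0: load  L1  ⟶  SSS  (L1)  txn=BusRd  M[L1]=75
step 20: P0: store L2 := 53  ⟶  MII  (L2)  txn=∅  M[L2]=60
step 21: P1: load  L1  ⟶  SSS  (L1)  txn=∅  M[L1]=75
step 22: P0: load  L1  ⟶  SSS  (L1)  txn=∅  M[L1]=75
step 23: P1: load  L2  ⟶  SSI  (L2)  txn=BusRd+Flush  M[L2]=53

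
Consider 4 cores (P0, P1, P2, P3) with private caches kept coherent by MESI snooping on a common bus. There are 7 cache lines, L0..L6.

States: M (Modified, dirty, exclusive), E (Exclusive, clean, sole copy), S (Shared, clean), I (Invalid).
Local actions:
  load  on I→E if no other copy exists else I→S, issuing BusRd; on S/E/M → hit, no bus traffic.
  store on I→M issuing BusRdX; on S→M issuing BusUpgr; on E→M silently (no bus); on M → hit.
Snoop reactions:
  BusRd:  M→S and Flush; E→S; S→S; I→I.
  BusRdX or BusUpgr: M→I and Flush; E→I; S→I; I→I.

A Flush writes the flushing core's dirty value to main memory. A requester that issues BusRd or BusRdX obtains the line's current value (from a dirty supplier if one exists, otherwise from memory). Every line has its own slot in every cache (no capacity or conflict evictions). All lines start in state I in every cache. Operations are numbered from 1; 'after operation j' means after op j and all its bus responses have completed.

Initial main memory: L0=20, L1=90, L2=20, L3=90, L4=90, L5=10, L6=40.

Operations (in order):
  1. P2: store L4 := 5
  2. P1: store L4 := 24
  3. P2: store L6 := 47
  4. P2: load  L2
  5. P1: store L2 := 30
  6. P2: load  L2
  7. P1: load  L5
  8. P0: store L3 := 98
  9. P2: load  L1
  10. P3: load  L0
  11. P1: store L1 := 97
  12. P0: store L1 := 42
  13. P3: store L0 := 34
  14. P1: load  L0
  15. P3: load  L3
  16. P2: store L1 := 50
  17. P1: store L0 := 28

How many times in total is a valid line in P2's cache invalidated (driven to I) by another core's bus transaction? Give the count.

invalidations = 3

[1] P2: store L4 := 5 | P0:I, P1:I, P2:M(5), P3:I | bus: BusRdX
[2] P1: store L4 := 24 | P0:I, P1:M(24), P2:I, P3:I | bus: BusRdX,Flush
[3] P2: store L6 := 47 | P0:I, P1:I, P2:M(47), P3:I | bus: BusRdX
[4] P2: load  L2 | P0:I, P1:I, P2:E(20), P3:I | bus: BusRd
[5] P1: store L2 := 30 | P0:I, P1:M(30), P2:I, P3:I | bus: BusRdX
[6] P2: load  L2 | P0:I, P1:S(30), P2:S(30), P3:I | bus: BusRd,Flush
[7] P1: load  L5 | P0:I, P1:E(10), P2:I, P3:I | bus: BusRd
[8] P0: store L3 := 98 | P0:M(98), P1:I, P2:I, P3:I | bus: BusRdX
[9] P2: load  L1 | P0:I, P1:I, P2:E(90), P3:I | bus: BusRd
[10] P3: load  L0 | P0:I, P1:I, P2:I, P3:E(20) | bus: BusRd
[11] P1: store L1 := 97 | P0:I, P1:M(97), P2:I, P3:I | bus: BusRdX
[12] P0: store L1 := 42 | P0:M(42), P1:I, P2:I, P3:I | bus: BusRdX,Flush
[13] P3: store L0 := 34 | P0:I, P1:I, P2:I, P3:M(34) | bus: none
[14] P1: load  L0 | P0:I, P1:S(34), P2:I, P3:S(34) | bus: BusRd,Flush
[15] P3: load  L3 | P0:S(98), P1:I, P2:I, P3:S(98) | bus: BusRd,Flush
[16] P2: store L1 := 50 | P0:I, P1:I, P2:M(50), P3:I | bus: BusRdX,Flush
[17] P1: store L0 := 28 | P0:I, P1:M(28), P2:I, P3:I | bus: BusUpgr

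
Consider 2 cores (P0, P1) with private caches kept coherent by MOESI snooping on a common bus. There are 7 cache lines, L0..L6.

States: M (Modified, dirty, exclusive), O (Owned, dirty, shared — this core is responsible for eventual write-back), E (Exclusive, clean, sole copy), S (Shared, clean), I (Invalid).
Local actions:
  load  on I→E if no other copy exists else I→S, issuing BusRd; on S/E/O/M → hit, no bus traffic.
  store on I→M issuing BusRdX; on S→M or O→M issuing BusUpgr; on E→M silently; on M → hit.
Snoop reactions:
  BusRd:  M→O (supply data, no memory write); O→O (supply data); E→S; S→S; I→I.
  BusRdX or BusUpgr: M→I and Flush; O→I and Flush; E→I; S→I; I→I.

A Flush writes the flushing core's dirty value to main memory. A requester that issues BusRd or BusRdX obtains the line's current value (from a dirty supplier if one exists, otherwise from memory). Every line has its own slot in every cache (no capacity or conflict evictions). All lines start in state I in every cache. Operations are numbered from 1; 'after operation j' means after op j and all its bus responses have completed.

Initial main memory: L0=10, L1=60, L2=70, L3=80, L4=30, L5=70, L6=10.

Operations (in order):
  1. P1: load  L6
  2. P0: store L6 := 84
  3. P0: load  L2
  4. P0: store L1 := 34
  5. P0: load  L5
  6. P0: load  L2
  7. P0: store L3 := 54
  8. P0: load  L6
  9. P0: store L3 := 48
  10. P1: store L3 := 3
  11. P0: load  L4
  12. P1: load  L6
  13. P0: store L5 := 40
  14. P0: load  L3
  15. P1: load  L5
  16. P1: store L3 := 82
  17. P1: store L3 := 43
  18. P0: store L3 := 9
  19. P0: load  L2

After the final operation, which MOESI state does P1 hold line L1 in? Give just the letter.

step 1: P1: load  L6  ⟶  IE  (L6)  txn=BusRd  M[L6]=10
step 2: P0: store L6 := 84  ⟶  MI  (L6)  txn=BusRdX  M[L6]=10
step 3: P0: load  L2  ⟶  EI  (L2)  txn=BusRd  M[L2]=70
step 4: P0: store L1 := 34  ⟶  MI  (L1)  txn=BusRdX  M[L1]=60
step 5: P0: load  L5  ⟶  EI  (L5)  txn=BusRd  M[L5]=70
step 6: P0: load  L2  ⟶  EI  (L2)  txn=∅  M[L2]=70
step 7: P0: store L3 := 54  ⟶  MI  (L3)  txn=BusRdX  M[L3]=80
step 8: P0: load  L6  ⟶  MI  (L6)  txn=∅  M[L6]=10
step 9: P0: store L3 := 48  ⟶  MI  (L3)  txn=∅  M[L3]=80
step 10: P1: store L3 := 3  ⟶  IM  (L3)  txn=BusRdX+Flush  M[L3]=48
step 11: P0: load  L4  ⟶  EI  (L4)  txn=BusRd  M[L4]=30
step 12: P1: load  L6  ⟶  OS  (L6)  txn=BusRd  M[L6]=10
step 13: P0: store L5 := 40  ⟶  MI  (L5)  txn=∅  M[L5]=70
step 14: P0: load  L3  ⟶  SO  (L3)  txn=BusRd  M[L3]=48
step 15: P1: load  L5  ⟶  OS  (L5)  txn=BusRd  M[L5]=70
step 16: P1: store L3 := 82  ⟶  IM  (L3)  txn=BusUpgr  M[L3]=48
step 17: P1: store L3 := 43  ⟶  IM  (L3)  txn=∅  M[L3]=48
step 18: P0: store L3 := 9  ⟶  MI  (L3)  txn=BusRdX+Flush  M[L3]=43
step 19: P0: load  L2  ⟶  EI  (L2)  txn=∅  M[L2]=70

state = I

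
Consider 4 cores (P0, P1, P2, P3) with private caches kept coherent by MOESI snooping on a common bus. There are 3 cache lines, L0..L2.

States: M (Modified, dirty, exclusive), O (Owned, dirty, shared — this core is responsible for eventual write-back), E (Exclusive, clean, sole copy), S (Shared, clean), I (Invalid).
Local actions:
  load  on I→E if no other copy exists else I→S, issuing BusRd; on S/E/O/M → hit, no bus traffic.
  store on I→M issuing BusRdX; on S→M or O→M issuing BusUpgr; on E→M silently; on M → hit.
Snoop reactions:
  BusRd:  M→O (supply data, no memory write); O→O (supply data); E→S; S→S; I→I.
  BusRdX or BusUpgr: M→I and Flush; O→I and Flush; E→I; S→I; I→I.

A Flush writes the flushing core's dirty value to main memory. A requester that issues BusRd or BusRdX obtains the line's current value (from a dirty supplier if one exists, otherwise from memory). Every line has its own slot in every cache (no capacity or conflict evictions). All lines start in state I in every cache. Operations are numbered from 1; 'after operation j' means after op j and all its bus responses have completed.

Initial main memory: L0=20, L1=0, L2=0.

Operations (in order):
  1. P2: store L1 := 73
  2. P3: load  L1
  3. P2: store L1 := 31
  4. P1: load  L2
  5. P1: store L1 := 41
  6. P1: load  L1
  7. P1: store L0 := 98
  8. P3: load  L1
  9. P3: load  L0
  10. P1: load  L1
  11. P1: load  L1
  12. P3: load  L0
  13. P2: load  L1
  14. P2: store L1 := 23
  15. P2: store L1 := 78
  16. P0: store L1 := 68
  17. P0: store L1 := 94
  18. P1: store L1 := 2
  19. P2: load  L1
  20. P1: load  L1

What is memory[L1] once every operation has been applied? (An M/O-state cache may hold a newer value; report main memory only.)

  op1 P2: store L1 := 73 → I/I/M/I on L1; bus BusRdX; mem=0
  op2 P3: load  L1 → I/I/O/S on L1; bus BusRd; mem=0
  op3 P2: store L1 := 31 → I/I/M/I on L1; bus BusUpgr; mem=0
  op4 P1: load  L2 → I/E/I/I on L2; bus BusRd; mem=0
  op5 P1: store L1 := 41 → I/M/I/I on L1; bus BusRdX Flush; mem=31
  op6 P1: load  L1 → I/M/I/I on L1; bus (none); mem=31
  op7 P1: store L0 := 98 → I/M/I/I on L0; bus BusRdX; mem=20
  op8 P3: load  L1 → I/O/I/S on L1; bus BusRd; mem=31
  op9 P3: load  L0 → I/O/I/S on L0; bus BusRd; mem=20
  op10 P1: load  L1 → I/O/I/S on L1; bus (none); mem=31
  op11 P1: load  L1 → I/O/I/S on L1; bus (none); mem=31
  op12 P3: load  L0 → I/O/I/S on L0; bus (none); mem=20
  op13 P2: load  L1 → I/O/S/S on L1; bus BusRd; mem=31
  op14 P2: store L1 := 23 → I/I/M/I on L1; bus BusUpgr Flush; mem=41
  op15 P2: store L1 := 78 → I/I/M/I on L1; bus (none); mem=41
  op16 P0: store L1 := 68 → M/I/I/I on L1; bus BusRdX Flush; mem=78
  op17 P0: store L1 := 94 → M/I/I/I on L1; bus (none); mem=78
  op18 P1: store L1 := 2 → I/M/I/I on L1; bus BusRdX Flush; mem=94
  op19 P2: load  L1 → I/O/S/I on L1; bus BusRd; mem=94
  op20 P1: load  L1 → I/O/S/I on L1; bus (none); mem=94

memory[L1] = 94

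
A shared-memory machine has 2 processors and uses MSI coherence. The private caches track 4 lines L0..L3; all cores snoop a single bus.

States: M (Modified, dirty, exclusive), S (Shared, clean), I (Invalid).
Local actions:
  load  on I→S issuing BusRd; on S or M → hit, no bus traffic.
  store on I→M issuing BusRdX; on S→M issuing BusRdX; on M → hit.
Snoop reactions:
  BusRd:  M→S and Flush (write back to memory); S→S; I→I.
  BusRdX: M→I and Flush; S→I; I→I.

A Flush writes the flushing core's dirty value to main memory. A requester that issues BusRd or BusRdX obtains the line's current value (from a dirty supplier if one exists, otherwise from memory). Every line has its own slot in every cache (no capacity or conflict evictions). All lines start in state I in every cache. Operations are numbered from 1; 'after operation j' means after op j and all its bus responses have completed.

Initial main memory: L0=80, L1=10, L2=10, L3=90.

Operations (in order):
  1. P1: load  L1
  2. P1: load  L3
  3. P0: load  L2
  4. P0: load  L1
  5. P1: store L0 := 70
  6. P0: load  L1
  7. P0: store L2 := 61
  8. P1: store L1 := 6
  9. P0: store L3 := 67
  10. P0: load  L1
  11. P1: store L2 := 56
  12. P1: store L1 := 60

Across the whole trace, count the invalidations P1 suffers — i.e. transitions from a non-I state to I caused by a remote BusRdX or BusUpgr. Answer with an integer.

invalidations = 1

step 1: P1: load  L1  ⟶  IS  (L1)  txn=BusRd  M[L1]=10
step 2: P1: load  L3  ⟶  IS  (L3)  txn=BusRd  M[L3]=90
step 3: P0: load  L2  ⟶  SI  (L2)  txn=BusRd  M[L2]=10
step 4: P0: load  L1  ⟶  SS  (L1)  txn=BusRd  M[L1]=10
step 5: P1: store L0 := 70  ⟶  IM  (L0)  txn=BusRdX  M[L0]=80
step 6: P0: load  L1  ⟶  SS  (L1)  txn=∅  M[L1]=10
step 7: P0: store L2 := 61  ⟶  MI  (L2)  txn=BusRdX  M[L2]=10
step 8: P1: store L1 := 6  ⟶  IM  (L1)  txn=BusRdX  M[L1]=10
step 9: P0: store L3 := 67  ⟶  MI  (L3)  txn=BusRdX  M[L3]=90
step 10: P0: load  L1  ⟶  SS  (L1)  txn=BusRd+Flush  M[L1]=6
step 11: P1: store L2 := 56  ⟶  IM  (L2)  txn=BusRdX+Flush  M[L2]=61
step 12: P1: store L1 := 60  ⟶  IM  (L1)  txn=BusRdX  M[L1]=6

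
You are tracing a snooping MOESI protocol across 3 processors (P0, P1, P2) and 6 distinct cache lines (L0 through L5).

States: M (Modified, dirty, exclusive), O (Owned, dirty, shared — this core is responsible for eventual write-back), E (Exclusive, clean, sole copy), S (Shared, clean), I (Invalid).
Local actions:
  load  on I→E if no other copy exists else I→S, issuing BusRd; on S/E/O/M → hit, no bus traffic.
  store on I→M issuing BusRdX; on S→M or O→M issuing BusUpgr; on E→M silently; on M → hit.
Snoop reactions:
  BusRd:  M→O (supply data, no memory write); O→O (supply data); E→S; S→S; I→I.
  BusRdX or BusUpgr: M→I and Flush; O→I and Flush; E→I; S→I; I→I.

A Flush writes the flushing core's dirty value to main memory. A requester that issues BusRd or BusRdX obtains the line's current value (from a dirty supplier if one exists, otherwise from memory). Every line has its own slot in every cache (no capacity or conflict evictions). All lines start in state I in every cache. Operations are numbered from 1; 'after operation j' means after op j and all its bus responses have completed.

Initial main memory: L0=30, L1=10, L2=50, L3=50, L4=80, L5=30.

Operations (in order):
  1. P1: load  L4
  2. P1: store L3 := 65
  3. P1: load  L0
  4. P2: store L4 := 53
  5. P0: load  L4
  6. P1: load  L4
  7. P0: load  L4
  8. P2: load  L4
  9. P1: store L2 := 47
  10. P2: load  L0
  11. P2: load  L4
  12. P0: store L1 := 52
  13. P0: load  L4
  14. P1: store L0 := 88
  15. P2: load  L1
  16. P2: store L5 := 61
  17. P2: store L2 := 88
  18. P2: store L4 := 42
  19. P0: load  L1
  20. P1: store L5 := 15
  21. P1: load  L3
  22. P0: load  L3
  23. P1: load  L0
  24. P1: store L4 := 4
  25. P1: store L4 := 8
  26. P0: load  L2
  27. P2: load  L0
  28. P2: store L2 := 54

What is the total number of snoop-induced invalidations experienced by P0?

invalidations = 2

step 1: P1: load  L4  ⟶  IEI  (L4)  txn=BusRd  M[L4]=80
step 2: P1: store L3 := 65  ⟶  IMI  (L3)  txn=BusRdX  M[L3]=50
step 3: P1: load  L0  ⟶  IEI  (L0)  txn=BusRd  M[L0]=30
step 4: P2: store L4 := 53  ⟶  IIM  (L4)  txn=BusRdX  M[L4]=80
step 5: P0: load  L4  ⟶  SIO  (L4)  txn=BusRd  M[L4]=80
step 6: P1: load  L4  ⟶  SSO  (L4)  txn=BusRd  M[L4]=80
step 7: P0: load  L4  ⟶  SSO  (L4)  txn=∅  M[L4]=80
step 8: P2: load  L4  ⟶  SSO  (L4)  txn=∅  M[L4]=80
step 9: P1: store L2 := 47  ⟶  IMI  (L2)  txn=BusRdX  M[L2]=50
step 10: P2: load  L0  ⟶  ISS  (L0)  txn=BusRd  M[L0]=30
step 11: P2: load  L4  ⟶  SSO  (L4)  txn=∅  M[L4]=80
step 12: P0: store L1 := 52  ⟶  MII  (L1)  txn=BusRdX  M[L1]=10
step 13: P0: load  L4  ⟶  SSO  (L4)  txn=∅  M[L4]=80
step 14: P1: store L0 := 88  ⟶  IMI  (L0)  txn=BusUpgr  M[L0]=30
step 15: P2: load  L1  ⟶  OIS  (L1)  txn=BusRd  M[L1]=10
step 16: P2: store L5 := 61  ⟶  IIM  (L5)  txn=BusRdX  M[L5]=30
step 17: P2: store L2 := 88  ⟶  IIM  (L2)  txn=BusRdX+Flush  M[L2]=47
step 18: P2: store L4 := 42  ⟶  IIM  (L4)  txn=BusUpgr  M[L4]=80
step 19: P0: load  L1  ⟶  OIS  (L1)  txn=∅  M[L1]=10
step 20: P1: store L5 := 15  ⟶  IMI  (L5)  txn=BusRdX+Flush  M[L5]=61
step 21: P1: load  L3  ⟶  IMI  (L3)  txn=∅  M[L3]=50
step 22: P0: load  L3  ⟶  SOI  (L3)  txn=BusRd  M[L3]=50
step 23: P1: load  L0  ⟶  IMI  (L0)  txn=∅  M[L0]=30
step 24: P1: store L4 := 4  ⟶  IMI  (L4)  txn=BusRdX+Flush  M[L4]=42
step 25: P1: store L4 := 8  ⟶  IMI  (L4)  txn=∅  M[L4]=42
step 26: P0: load  L2  ⟶  SIO  (L2)  txn=BusRd  M[L2]=47
step 27: P2: load  L0  ⟶  IOS  (L0)  txn=BusRd  M[L0]=30
step 28: P2: store L2 := 54  ⟶  IIM  (L2)  txn=BusUpgr  M[L2]=47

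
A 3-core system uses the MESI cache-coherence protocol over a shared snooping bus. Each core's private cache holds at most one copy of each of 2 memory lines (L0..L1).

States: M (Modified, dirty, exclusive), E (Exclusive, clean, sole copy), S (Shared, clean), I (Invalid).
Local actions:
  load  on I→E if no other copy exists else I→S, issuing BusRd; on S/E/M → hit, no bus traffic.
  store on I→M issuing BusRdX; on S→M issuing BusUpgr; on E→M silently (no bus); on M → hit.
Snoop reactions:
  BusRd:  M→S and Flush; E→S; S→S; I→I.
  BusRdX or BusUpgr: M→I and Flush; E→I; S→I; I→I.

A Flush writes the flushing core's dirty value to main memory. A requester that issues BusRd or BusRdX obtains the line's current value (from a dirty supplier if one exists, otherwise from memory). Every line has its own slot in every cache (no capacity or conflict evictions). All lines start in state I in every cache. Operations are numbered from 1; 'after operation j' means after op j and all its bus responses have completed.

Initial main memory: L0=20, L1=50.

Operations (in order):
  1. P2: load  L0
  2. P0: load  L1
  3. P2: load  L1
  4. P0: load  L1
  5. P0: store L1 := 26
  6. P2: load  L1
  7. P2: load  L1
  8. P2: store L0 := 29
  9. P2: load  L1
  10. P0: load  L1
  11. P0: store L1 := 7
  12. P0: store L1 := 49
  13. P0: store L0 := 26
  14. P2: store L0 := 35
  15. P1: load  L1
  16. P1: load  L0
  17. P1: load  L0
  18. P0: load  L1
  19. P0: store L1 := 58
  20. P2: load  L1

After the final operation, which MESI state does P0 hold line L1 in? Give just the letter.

state = S

1. P2: load  L0  bus=[BusRd]  L0: P0=I P1=I P2=E  mem[L0]=20
2. P0: load  L1  bus=[BusRd]  L1: P0=E P1=I P2=I  mem[L1]=50
3. P2: load  L1  bus=[BusRd]  L1: P0=S P1=I P2=S  mem[L1]=50
4. P0: load  L1  bus=[-]  L1: P0=S P1=I P2=S  mem[L1]=50
5. P0: store L1 := 26  bus=[BusUpgr]  L1: P0=M P1=I P2=I  mem[L1]=50
6. P2: load  L1  bus=[BusRd,Flush]  L1: P0=S P1=I P2=S  mem[L1]=26
7. P2: load  L1  bus=[-]  L1: P0=S P1=I P2=S  mem[L1]=26
8. P2: store L0 := 29  bus=[-]  L0: P0=I P1=I P2=M  mem[L0]=20
9. P2: load  L1  bus=[-]  L1: P0=S P1=I P2=S  mem[L1]=26
10. P0: load  L1  bus=[-]  L1: P0=S P1=I P2=S  mem[L1]=26
11. P0: store L1 := 7  bus=[BusUpgr]  L1: P0=M P1=I P2=I  mem[L1]=26
12. P0: store L1 := 49  bus=[-]  L1: P0=M P1=I P2=I  mem[L1]=26
13. P0: store L0 := 26  bus=[BusRdX,Flush]  L0: P0=M P1=I P2=I  mem[L0]=29
14. P2: store L0 := 35  bus=[BusRdX,Flush]  L0: P0=I P1=I P2=M  mem[L0]=26
15. P1: load  L1  bus=[BusRd,Flush]  L1: P0=S P1=S P2=I  mem[L1]=49
16. P1: load  L0  bus=[BusRd,Flush]  L0: P0=I P1=S P2=S  mem[L0]=35
17. P1: load  L0  bus=[-]  L0: P0=I P1=S P2=S  mem[L0]=35
18. P0: load  L1  bus=[-]  L1: P0=S P1=S P2=I  mem[L1]=49
19. P0: store L1 := 58  bus=[BusUpgr]  L1: P0=M P1=I P2=I  mem[L1]=49
20. P2: load  L1  bus=[BusRd,Flush]  L1: P0=S P1=I P2=S  mem[L1]=58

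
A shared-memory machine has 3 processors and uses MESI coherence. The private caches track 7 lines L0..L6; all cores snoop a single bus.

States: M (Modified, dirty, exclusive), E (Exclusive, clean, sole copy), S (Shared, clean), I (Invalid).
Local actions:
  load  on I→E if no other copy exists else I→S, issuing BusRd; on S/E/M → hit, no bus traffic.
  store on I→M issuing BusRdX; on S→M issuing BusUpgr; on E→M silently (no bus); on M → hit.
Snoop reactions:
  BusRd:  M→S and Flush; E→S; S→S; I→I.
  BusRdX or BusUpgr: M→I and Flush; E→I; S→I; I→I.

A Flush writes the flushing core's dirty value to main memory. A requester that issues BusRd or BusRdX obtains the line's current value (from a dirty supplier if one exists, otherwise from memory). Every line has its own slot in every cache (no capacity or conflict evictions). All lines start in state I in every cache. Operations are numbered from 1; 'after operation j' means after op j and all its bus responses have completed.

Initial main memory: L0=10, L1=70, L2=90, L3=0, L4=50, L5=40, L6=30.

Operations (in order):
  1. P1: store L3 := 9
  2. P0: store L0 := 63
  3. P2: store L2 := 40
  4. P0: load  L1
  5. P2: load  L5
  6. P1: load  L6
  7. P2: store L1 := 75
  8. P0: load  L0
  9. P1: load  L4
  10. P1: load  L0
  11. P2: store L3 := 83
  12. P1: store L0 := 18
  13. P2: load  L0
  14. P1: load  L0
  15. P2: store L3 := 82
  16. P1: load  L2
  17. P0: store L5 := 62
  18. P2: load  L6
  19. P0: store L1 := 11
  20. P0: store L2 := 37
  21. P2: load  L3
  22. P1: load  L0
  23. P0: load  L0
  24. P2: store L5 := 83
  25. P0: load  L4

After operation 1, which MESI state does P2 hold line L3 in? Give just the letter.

  op1 P1: store L3 := 9 → I/M/I on L3; bus BusRdX; mem=0
  op2 P0: store L0 := 63 → M/I/I on L0; bus BusRdX; mem=10
  op3 P2: store L2 := 40 → I/I/M on L2; bus BusRdX; mem=90
  op4 P0: load  L1 → E/I/I on L1; bus BusRd; mem=70
  op5 P2: load  L5 → I/I/E on L5; bus BusRd; mem=40
  op6 P1: load  L6 → I/E/I on L6; bus BusRd; mem=30
  op7 P2: store L1 := 75 → I/I/M on L1; bus BusRdX; mem=70
  op8 P0: load  L0 → M/I/I on L0; bus (none); mem=10
  op9 P1: load  L4 → I/E/I on L4; bus BusRd; mem=50
  op10 P1: load  L0 → S/S/I on L0; bus BusRd Flush; mem=63
  op11 P2: store L3 := 83 → I/I/M on L3; bus BusRdX Flush; mem=9
  op12 P1: store L0 := 18 → I/M/I on L0; bus BusUpgr; mem=63
  op13 P2: load  L0 → I/S/S on L0; bus BusRd Flush; mem=18
  op14 P1: load  L0 → I/S/S on L0; bus (none); mem=18
  op15 P2: store L3 := 82 → I/I/M on L3; bus (none); mem=9
  op16 P1: load  L2 → I/S/S on L2; bus BusRd Flush; mem=40
  op17 P0: store L5 := 62 → M/I/I on L5; bus BusRdX; mem=40
  op18 P2: load  L6 → I/S/S on L6; bus BusRd; mem=30
  op19 P0: store L1 := 11 → M/I/I on L1; bus BusRdX Flush; mem=75
  op20 P0: store L2 := 37 → M/I/I on L2; bus BusRdX; mem=40
  op21 P2: load  L3 → I/I/M on L3; bus (none); mem=9
  op22 P1: load  L0 → I/S/S on L0; bus (none); mem=18
  op23 P0: load  L0 → S/S/S on L0; bus BusRd; mem=18
  op24 P2: store L5 := 83 → I/I/M on L5; bus BusRdX Flush; mem=62
  op25 P0: load  L4 → S/S/I on L4; bus BusRd; mem=50

state = I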